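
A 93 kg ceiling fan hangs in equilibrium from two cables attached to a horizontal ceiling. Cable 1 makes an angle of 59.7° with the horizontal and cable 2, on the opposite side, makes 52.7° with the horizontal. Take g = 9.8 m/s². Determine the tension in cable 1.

Weight W = 93 × 9.8 = 911.4 N acts straight down.
Horizontal: T_1 cos 59.7° = T_2 cos 52.7°  →  T_2 = 0.8326 T_1.
Vertical: T_1 sin 59.7° + T_2 sin 52.7° = 911.4.
Substituting the horizontal relation into the vertical equation gives 1.526 T_1 = 911.4, so T_1 = 597.4 N.

T_1 ≈ 597 N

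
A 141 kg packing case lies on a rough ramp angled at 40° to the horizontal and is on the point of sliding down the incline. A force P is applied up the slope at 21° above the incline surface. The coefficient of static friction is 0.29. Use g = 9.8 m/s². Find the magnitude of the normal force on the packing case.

N ≈ 807 N

On the verge of sliding down the incline, friction equals μN and acts up the slope.
Perpendicular: N + P sin 21° = W cos 40° = 1059 N.
Along incline: P cos 21° + μN = W sin 40° with W sin 40° = 888.2 N.
Solving the pair for P and N: P = 700.6 N, N = 807.5 N (and f = μN = 234.2 N).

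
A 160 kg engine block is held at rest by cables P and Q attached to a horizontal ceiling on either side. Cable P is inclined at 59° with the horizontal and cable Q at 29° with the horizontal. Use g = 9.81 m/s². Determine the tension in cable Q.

Weight W = 160 × 9.81 = 1570 N acts straight down.
Horizontal: T_P cos 59° = T_Q cos 29°  →  T_P = 1.698 T_Q.
Vertical: T_P sin 59° + T_Q sin 29° = 1570.
Substituting the horizontal relation into the vertical equation gives 1.94 T_Q = 1570, so T_Q = 808.9 N.

T_Q ≈ 809 N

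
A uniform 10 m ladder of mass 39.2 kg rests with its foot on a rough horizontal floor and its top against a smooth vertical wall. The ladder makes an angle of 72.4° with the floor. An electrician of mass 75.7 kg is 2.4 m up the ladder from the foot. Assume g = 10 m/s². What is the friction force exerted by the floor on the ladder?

f ≈ 120 N

Torques about the foot: N_wall · 10 sin 72.4° = 39.2×10×5 cos 72.4° + 75.7×10×2.4 cos 72.4° → N_wall = 119.81 N.
ΣF_x = 0: f_floor = N_wall = 119.81 N.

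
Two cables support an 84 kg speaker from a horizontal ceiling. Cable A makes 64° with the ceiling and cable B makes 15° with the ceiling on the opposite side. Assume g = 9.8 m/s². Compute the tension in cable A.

T_A ≈ 810 N

Weight W = 84 × 9.8 = 823.2 N acts straight down.
Horizontal: T_A cos 64° = T_B cos 15°  →  T_B = 0.4538 T_A.
Vertical: T_A sin 64° + T_B sin 15° = 823.2.
Substituting the horizontal relation into the vertical equation gives 1.016 T_A = 823.2, so T_A = 810 N.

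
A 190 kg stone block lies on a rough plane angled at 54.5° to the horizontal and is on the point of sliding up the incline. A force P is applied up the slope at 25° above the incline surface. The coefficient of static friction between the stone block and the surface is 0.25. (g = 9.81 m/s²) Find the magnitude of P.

On the verge of sliding up the incline, friction equals μN and acts down the slope.
Perpendicular: N + P sin 25° = W cos 54.5° = 1082 N.
Along incline: P cos 25° = W sin 54.5° + μN  with W sin 54.5° = 1517 N.
Solving the pair for P and N: P = 1767 N, N = 335.7 N (and f = μN = 83.91 N).

P ≈ 1770 N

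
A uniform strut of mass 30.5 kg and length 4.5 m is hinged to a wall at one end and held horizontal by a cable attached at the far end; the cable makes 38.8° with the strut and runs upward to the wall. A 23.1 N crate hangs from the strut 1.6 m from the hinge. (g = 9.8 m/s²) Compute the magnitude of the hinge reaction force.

|H| ≈ 256 N

Take torques about the hinge: T sin 38.8° · 4.5 = 30.5×9.8×2.25 + 23.1×1.6 = 709.49 N·m.
So T = 709.49 / (0.6266 × 4.5) = 251.62 N.
ΣF_x = 0: H_x = T cos 38.8° = 196.09 N.
ΣF_y = 0: H_y = (30.5×9.8 + 23.1) − T sin 38.8° = 322 − 157.66 = 164.34 N.
|H| = √(H_x² + H_y²) = √((196.09)² + (164.34)²) = 255.85 N.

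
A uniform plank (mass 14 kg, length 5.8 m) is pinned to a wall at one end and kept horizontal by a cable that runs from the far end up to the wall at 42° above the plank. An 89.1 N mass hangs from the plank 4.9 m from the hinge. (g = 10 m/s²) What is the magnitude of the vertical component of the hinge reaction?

Take torques about the hinge: T sin 42° · 5.8 = 14×10×2.9 + 89.1×4.9 = 842.59 N·m.
So T = 842.59 / (0.6691 × 5.8) = 217.11 N.
ΣF_y = 0: H_y = (14×10 + 89.1) − T sin 42° = 229.1 − 145.27 = 83.826 N.

|H_y| ≈ 83.8 N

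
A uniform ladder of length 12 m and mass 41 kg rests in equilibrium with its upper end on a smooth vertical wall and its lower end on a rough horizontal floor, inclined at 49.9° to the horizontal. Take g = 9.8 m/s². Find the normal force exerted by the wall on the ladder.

Torques about the foot: N_wall · 12 sin 49.9° = 41×9.8×6 cos 49.9° → N_wall = 169.17 N.

N_wall ≈ 169 N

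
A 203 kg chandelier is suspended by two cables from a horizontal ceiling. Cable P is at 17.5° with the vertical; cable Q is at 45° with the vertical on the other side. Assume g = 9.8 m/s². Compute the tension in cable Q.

Angles from the horizontal: cable P is 90° − 17.5° = 72.5°, cable Q is 90° − 45° = 45°.
Weight W = 203 × 9.8 = 1989 N acts straight down.
Horizontal: T_P cos 72.5° = T_Q cos 45°  →  T_P = 2.351 T_Q.
Vertical: T_P sin 72.5° + T_Q sin 45° = 1989.
Substituting the horizontal relation into the vertical equation gives 2.95 T_Q = 1989, so T_Q = 674.4 N.

T_Q ≈ 674 N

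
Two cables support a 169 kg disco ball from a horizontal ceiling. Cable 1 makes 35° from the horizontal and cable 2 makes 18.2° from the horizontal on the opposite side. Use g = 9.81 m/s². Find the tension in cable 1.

T_1 ≈ 1970 N

Weight W = 169 × 9.81 = 1658 N acts straight down.
Horizontal: T_1 cos 35° = T_2 cos 18.2°  →  T_2 = 0.8623 T_1.
Vertical: T_1 sin 35° + T_2 sin 18.2° = 1658.
Substituting the horizontal relation into the vertical equation gives 0.8429 T_1 = 1658, so T_1 = 1967 N.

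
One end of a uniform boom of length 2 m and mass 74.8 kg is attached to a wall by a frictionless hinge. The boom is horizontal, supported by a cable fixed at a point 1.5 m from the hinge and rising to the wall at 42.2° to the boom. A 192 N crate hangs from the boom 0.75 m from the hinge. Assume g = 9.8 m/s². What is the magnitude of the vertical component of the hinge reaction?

Take torques about the hinge: T sin 42.2° · 1.5 = 74.8×9.8×1 + 192×0.75 = 877.04 N·m.
So T = 877.04 / (0.6717 × 1.5) = 870.44 N.
ΣF_y = 0: H_y = (74.8×9.8 + 192) − T sin 42.2° = 925.04 − 584.69 = 340.35 N.

|H_y| ≈ 340 N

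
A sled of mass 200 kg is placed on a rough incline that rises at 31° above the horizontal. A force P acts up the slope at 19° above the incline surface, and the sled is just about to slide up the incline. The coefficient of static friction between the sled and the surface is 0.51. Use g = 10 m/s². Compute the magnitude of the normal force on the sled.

N ≈ 1160 N

On the verge of sliding up the incline, friction equals μN and acts down the slope.
Perpendicular: N + P sin 19° = W cos 31° = 1714 N.
Along incline: P cos 19° = W sin 31° + μN  with W sin 31° = 1030 N.
Solving the pair for P and N: P = 1713 N, N = 1157 N (and f = μN = 589.8 N).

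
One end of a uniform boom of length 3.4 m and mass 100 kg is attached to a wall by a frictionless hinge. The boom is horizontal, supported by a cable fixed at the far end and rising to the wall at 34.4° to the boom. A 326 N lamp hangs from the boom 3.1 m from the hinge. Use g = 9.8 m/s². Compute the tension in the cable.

T ≈ 1390 N

Take torques about the hinge: T sin 34.4° · 3.4 = 100×9.8×1.7 + 326×3.1 = 2676.6 N·m.
So T = 2676.6 / (0.5650 × 3.4) = 1393.4 N.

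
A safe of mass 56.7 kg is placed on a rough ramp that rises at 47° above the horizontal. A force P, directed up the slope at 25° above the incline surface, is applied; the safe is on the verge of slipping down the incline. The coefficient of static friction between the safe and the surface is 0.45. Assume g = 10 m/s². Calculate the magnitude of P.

P ≈ 336 N

On the verge of sliding down the incline, friction equals μN and acts up the slope.
Perpendicular: N + P sin 25° = W cos 47° = 386.7 N.
Along incline: P cos 25° + μN = W sin 47° with W sin 47° = 414.7 N.
Solving the pair for P and N: P = 336.1 N, N = 244.7 N (and f = μN = 110.1 N).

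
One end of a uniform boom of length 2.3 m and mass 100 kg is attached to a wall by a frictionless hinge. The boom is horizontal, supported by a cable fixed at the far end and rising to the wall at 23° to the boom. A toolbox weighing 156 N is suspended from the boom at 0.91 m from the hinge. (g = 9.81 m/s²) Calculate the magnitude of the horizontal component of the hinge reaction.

Take torques about the hinge: T sin 23° · 2.3 = 100×9.81×1.15 + 156×0.91 = 1270.1 N·m.
So T = 1270.1 / (0.3907 × 2.3) = 1413.3 N.
ΣF_x = 0: H_x = T cos 23° = 1301 N.

H_x ≈ 1300 N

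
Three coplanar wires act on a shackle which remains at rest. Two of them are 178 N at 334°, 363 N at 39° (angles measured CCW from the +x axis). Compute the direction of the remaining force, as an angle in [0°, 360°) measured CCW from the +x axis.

θ ≈ 199°

Sum the known components: ΣF_x = 442.1 N, ΣF_y = 150.4 N.
For equilibrium the remaining force must supply (−ΣF_x, −ΣF_y) = (-442.1, -150.4) N.
Magnitude = √((-442.1)² + (-150.4)²) = 467 N; direction = atan2(-150.4, -442.1) = 198.8°.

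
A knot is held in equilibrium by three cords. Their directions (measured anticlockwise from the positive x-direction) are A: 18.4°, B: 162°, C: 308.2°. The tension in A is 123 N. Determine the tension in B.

Resolve: ΣF_x = 123 cos 18.4° + T_B cos 162° + T_C cos 308.2° = 0.
        ΣF_y = 123 sin 18.4° + T_B sin 162° + T_C sin 308.2° = 0.
The known terms sum to (116.7, 38.82) N, so -0.9511 T_B + 0.6184 T_C = -116.7 and 0.3090 T_B − 0.7859 T_C = -38.82.
Solving simultaneously: T_B = 208 N, T_C = 131.2 N.

T_B ≈ 208 N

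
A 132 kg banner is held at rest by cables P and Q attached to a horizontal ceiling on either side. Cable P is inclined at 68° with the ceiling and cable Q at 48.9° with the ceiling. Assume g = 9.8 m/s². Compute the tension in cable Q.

T_Q ≈ 543 N

Weight W = 132 × 9.8 = 1294 N acts straight down.
Horizontal: T_P cos 68° = T_Q cos 48.9°  →  T_P = 1.755 T_Q.
Vertical: T_P sin 68° + T_Q sin 48.9° = 1294.
Substituting the horizontal relation into the vertical equation gives 2.381 T_Q = 1294, so T_Q = 543.4 N.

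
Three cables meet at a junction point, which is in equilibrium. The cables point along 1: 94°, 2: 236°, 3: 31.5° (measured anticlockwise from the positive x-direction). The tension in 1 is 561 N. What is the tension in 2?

Resolve: ΣF_x = 561 cos 94° + T_2 cos 236° + T_3 cos 31.5° = 0.
        ΣF_y = 561 sin 94° + T_2 sin 236° + T_3 sin 31.5° = 0.
The known terms sum to (-39.13, 559.6) N, so -0.5592 T_2 + 0.8526 T_3 = 39.13 and -0.8290 T_2 + 0.5225 T_3 = -559.6.
Solving simultaneously: T_2 = 1200 N, T_3 = 832.9 N.

T_2 ≈ 1200 N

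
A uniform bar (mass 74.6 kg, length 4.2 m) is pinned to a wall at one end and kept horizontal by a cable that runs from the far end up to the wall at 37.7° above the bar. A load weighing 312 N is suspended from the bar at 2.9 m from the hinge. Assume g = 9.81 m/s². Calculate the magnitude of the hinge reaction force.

|H| ≈ 883 N

Take torques about the hinge: T sin 37.7° · 4.2 = 74.6×9.81×2.1 + 312×2.9 = 2441.6 N·m.
So T = 2441.6 / (0.6115 × 4.2) = 950.64 N.
ΣF_x = 0: H_x = T cos 37.7° = 752.17 N.
ΣF_y = 0: H_y = (74.6×9.81 + 312) − T sin 37.7° = 1043.8 − 581.34 = 462.48 N.
|H| = √(H_x² + H_y²) = √((752.17)² + (462.48)²) = 882.98 N.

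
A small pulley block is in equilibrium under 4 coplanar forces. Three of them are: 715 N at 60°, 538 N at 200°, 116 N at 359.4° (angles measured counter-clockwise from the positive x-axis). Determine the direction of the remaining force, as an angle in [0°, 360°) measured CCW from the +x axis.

Sum the known components: ΣF_x = -32.06 N, ΣF_y = 434 N.
For equilibrium the remaining force must supply (−ΣF_x, −ΣF_y) = (32.06, -434) N.
Magnitude = √((32.06)² + (-434)²) = 435.2 N; direction = atan2(-434, 32.06) = 274.2°.

θ ≈ 274°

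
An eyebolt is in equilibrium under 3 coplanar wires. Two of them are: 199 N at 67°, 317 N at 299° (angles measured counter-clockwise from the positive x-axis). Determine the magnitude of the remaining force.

F ≈ 250 N

Sum the known components: ΣF_x = 231.4 N, ΣF_y = -94.07 N.
For equilibrium the remaining force must supply (−ΣF_x, −ΣF_y) = (-231.4, 94.07) N.
Magnitude = √((-231.4)² + (94.07)²) = 249.8 N; direction = atan2(94.07, -231.4) = 157.9°.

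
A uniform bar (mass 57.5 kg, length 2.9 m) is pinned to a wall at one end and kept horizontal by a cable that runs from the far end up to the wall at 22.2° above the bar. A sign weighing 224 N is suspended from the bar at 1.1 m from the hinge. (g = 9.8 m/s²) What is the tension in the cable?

Take torques about the hinge: T sin 22.2° · 2.9 = 57.5×9.8×1.45 + 224×1.1 = 1063.5 N·m.
So T = 1063.5 / (0.3778 × 2.9) = 970.56 N.

T ≈ 971 N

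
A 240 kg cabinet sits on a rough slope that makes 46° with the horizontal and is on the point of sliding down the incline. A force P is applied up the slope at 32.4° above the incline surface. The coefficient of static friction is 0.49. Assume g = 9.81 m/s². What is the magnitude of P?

P ≈ 1530 N

On the verge of sliding down the incline, friction equals μN and acts up the slope.
Perpendicular: N + P sin 32.4° = W cos 46° = 1636 N.
Along incline: P cos 32.4° + μN = W sin 46° with W sin 46° = 1694 N.
Solving the pair for P and N: P = 1534 N, N = 813.8 N (and f = μN = 398.7 N).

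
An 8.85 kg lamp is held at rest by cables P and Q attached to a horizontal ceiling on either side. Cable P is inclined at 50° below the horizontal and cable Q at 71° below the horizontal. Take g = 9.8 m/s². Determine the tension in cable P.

T_P ≈ 32.9 N

Weight W = 8.85 × 9.8 = 86.73 N acts straight down.
Horizontal: T_P cos 50° = T_Q cos 71°  →  T_Q = 1.974 T_P.
Vertical: T_P sin 50° + T_Q sin 71° = 86.73.
Substituting the horizontal relation into the vertical equation gives 2.633 T_P = 86.73, so T_P = 32.94 N.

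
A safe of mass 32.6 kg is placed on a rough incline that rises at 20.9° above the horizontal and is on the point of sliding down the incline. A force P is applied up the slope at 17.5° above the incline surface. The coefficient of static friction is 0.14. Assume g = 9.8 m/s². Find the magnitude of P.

P ≈ 79.2 N

On the verge of sliding down the incline, friction equals μN and acts up the slope.
Perpendicular: N + P sin 17.5° = W cos 20.9° = 298.5 N.
Along incline: P cos 17.5° + μN = W sin 20.9° with W sin 20.9° = 114 N.
Solving the pair for P and N: P = 79.18 N, N = 274.6 N (and f = μN = 38.45 N).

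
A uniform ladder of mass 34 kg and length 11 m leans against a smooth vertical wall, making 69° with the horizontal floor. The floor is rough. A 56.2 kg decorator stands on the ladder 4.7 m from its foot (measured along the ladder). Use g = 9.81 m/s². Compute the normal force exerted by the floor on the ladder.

N_floor ≈ 885 N

ΣF_y = 0: N_floor = 34×9.81 + 56.2×9.81 = 884.86 N.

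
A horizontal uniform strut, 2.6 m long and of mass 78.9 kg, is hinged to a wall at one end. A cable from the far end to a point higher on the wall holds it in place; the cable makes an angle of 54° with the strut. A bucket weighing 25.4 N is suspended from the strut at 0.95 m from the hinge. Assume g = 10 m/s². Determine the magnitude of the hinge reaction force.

Take torques about the hinge: T sin 54° · 2.6 = 78.9×10×1.3 + 25.4×0.95 = 1049.8 N·m.
So T = 1049.8 / (0.8090 × 2.6) = 499.1 N.
ΣF_x = 0: H_x = T cos 54° = 293.36 N.
ΣF_y = 0: H_y = (78.9×10 + 25.4) − T sin 54° = 814.4 − 403.78 = 410.62 N.
|H| = √(H_x² + H_y²) = √((293.36)² + (410.62)²) = 504.65 N.

|H| ≈ 505 N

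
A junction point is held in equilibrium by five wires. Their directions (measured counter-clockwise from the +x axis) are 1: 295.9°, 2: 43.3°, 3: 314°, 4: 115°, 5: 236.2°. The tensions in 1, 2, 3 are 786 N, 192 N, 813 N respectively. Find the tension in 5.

T_5 ≈ 537 N

Resolve: ΣF_x = 786 cos 295.9° + 192 cos 43.3° + 813 cos 314° + T_4 cos 115° + T_5 cos 236.2° = 0.
        ΣF_y = 786 sin 295.9° + 192 sin 43.3° + 813 sin 314° + T_4 sin 115° + T_5 sin 236.2° = 0.
The known terms sum to (1048, -1160) N, so -0.4226 T_4 − 0.5563 T_5 = -1048 and 0.9063 T_4 − 0.8310 T_5 = 1160.
Solving simultaneously: T_4 = 1772 N, T_5 = 537 N.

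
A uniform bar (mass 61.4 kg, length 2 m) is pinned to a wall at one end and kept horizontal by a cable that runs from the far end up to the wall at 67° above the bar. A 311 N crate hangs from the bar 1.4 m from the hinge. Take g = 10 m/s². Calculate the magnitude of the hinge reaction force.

Take torques about the hinge: T sin 67° · 2 = 61.4×10×1 + 311×1.4 = 1049.4 N·m.
So T = 1049.4 / (0.9205 × 2) = 570.01 N.
ΣF_x = 0: H_x = T cos 67° = 222.72 N.
ΣF_y = 0: H_y = (61.4×10 + 311) − T sin 67° = 925 − 524.7 = 400.3 N.
|H| = √(H_x² + H_y²) = √((222.72)² + (400.3)²) = 458.09 N.

|H| ≈ 458 N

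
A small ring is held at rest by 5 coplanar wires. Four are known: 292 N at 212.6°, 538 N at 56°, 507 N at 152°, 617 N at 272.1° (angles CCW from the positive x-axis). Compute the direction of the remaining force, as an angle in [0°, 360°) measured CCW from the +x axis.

Sum the known components: ΣF_x = -370.2 N, ΣF_y = -89.86 N.
For equilibrium the remaining force must supply (−ΣF_x, −ΣF_y) = (370.2, 89.86) N.
Magnitude = √((370.2)² + (89.86)²) = 380.9 N; direction = atan2(89.86, 370.2) = 13.6°.

θ ≈ 13.6°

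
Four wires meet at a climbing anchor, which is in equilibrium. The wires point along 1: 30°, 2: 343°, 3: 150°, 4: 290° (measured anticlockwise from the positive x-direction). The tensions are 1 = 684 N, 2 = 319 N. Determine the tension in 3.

Resolve: ΣF_x = 684 cos 30° + 319 cos 343° + T_3 cos 150° + T_4 cos 290° = 0.
        ΣF_y = 684 sin 30° + 319 sin 343° + T_3 sin 150° + T_4 sin 290° = 0.
The known terms sum to (897.4, 248.7) N, so -0.8660 T_3 + 0.3420 T_4 = -897.4 and 0.5000 T_3 − 0.9397 T_4 = -248.7.
Solving simultaneously: T_3 = 1444 N, T_4 = 1033 N.

T_3 ≈ 1440 N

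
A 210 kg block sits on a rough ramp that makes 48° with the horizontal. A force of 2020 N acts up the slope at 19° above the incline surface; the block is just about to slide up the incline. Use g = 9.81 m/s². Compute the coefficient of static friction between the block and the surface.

μ ≈ 0.526

On the verge of sliding up the incline, friction is at its maximum μN and acts down the slope.
Perpendicular to incline: N = W cos 48° − P sin 19° = 1378 − 657.6 = 720.8 N.
Along incline: P cos 19° − μN = W sin 48° → μ = −(W sin 48° − P cos 19°) / N = 0.5258.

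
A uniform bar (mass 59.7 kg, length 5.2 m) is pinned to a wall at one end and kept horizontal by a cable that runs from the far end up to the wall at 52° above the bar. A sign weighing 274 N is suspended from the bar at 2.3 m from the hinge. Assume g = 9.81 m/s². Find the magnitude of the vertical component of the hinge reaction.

Take torques about the hinge: T sin 52° · 5.2 = 59.7×9.81×2.6 + 274×2.3 = 2152.9 N·m.
So T = 2152.9 / (0.7880 × 5.2) = 525.4 N.
ΣF_y = 0: H_y = (59.7×9.81 + 274) − T sin 52° = 859.66 − 414.02 = 445.64 N.

|H_y| ≈ 446 N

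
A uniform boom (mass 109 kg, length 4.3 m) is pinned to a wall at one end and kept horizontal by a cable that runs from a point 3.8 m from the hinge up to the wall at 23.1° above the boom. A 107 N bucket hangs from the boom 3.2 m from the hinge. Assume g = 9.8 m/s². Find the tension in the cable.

Take torques about the hinge: T sin 23.1° · 3.8 = 109×9.8×2.15 + 107×3.2 = 2639 N·m.
So T = 2639 / (0.3923 × 3.8) = 1770.1 N.

T ≈ 1770 N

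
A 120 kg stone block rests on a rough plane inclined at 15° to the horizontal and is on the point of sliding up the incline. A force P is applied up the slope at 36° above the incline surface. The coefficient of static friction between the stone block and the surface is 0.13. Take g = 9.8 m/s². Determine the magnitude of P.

On the verge of sliding up the incline, friction equals μN and acts down the slope.
Perpendicular: N + P sin 36° = W cos 15° = 1136 N.
Along incline: P cos 36° = W sin 15° + μN  with W sin 15° = 304.4 N.
Solving the pair for P and N: P = 510.5 N, N = 835.8 N (and f = μN = 108.7 N).

P ≈ 511 N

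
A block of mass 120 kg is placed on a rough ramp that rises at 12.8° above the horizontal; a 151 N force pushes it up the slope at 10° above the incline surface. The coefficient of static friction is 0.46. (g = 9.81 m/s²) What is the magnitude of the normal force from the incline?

N ≈ 1120 N

Axes along / perpendicular to the incline. W sin 12.8° = 260.8 N down-slope; W cos 12.8° = 1148 N into the surface.
Perpendicular: N = W cos 12.8° − P sin 10° = 1148 − 26.22 = 1122 N.
Along incline: P cos 10° + f = W sin 12.8° (friction acts up-slope) → f = 260.8 − 148.7 = 112.1 N.
|f| = 112.1 N ≤ μN = 516 N, so the block is indeed static.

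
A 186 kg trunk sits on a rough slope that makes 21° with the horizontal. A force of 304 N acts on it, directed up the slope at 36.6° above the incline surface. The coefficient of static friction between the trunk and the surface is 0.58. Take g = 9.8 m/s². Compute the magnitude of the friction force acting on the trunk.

f ≈ 409 N

Axes along / perpendicular to the incline. W sin 21° = 653.2 N down-slope; W cos 21° = 1702 N into the surface.
Perpendicular: N = W cos 21° − P sin 36.6° = 1702 − 181.3 = 1520 N.
Along incline: P cos 36.6° + f = W sin 21° (friction acts up-slope) → f = 653.2 − 244.1 = 409.2 N.
|f| = 409.2 N ≤ μN = 881.9 N, so the trunk is indeed static.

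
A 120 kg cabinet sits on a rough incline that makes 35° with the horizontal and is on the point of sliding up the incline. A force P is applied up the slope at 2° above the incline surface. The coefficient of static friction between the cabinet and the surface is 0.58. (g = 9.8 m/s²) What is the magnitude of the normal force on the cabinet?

N ≈ 921 N

On the verge of sliding up the incline, friction equals μN and acts down the slope.
Perpendicular: N + P sin 2° = W cos 35° = 963.3 N.
Along incline: P cos 2° = W sin 35° + μN  with W sin 35° = 674.5 N.
Solving the pair for P and N: P = 1210 N, N = 921.1 N (and f = μN = 534.2 N).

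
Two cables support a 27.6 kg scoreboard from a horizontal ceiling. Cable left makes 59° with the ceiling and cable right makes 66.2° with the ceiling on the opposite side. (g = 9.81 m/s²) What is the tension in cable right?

Weight W = 27.6 × 9.81 = 270.8 N acts straight down.
Horizontal: T_left cos 59° = T_right cos 66.2°  →  T_left = 0.7835 T_right.
Vertical: T_left sin 59° + T_right sin 66.2° = 270.8.
Substituting the horizontal relation into the vertical equation gives 1.587 T_right = 270.8, so T_right = 170.7 N.

T_right ≈ 171 N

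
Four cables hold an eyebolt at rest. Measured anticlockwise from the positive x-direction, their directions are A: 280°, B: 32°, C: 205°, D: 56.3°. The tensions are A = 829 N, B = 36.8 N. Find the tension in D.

T_D ≈ 1530 N

Resolve: ΣF_x = 829 cos 280° + 36.8 cos 32° + T_C cos 205° + T_D cos 56.3° = 0.
        ΣF_y = 829 sin 280° + 36.8 sin 32° + T_C sin 205° + T_D sin 56.3° = 0.
The known terms sum to (175.2, -796.9) N, so -0.9063 T_C + 0.5548 T_D = -175.2 and -0.4226 T_C + 0.8320 T_D = 796.9.
Solving simultaneously: T_C = 1132 N, T_D = 1533 N.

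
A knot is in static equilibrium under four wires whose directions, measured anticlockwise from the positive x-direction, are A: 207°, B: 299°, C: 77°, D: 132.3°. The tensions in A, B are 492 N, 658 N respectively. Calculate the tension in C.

Resolve: ΣF_x = 492 cos 207° + 658 cos 299° + T_C cos 77° + T_D cos 132.3° = 0.
        ΣF_y = 492 sin 207° + 658 sin 299° + T_C sin 77° + T_D sin 132.3° = 0.
The known terms sum to (-119.4, -798.9) N, so 0.2250 T_C − 0.6730 T_D = 119.4 and 0.9744 T_C + 0.7396 T_D = 798.9.
Solving simultaneously: T_C = 761.3 N, T_D = 77.11 N.

T_C ≈ 761 N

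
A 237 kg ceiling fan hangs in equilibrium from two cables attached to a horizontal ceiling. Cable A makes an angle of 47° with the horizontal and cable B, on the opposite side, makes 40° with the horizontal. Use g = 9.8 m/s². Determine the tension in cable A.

T_A ≈ 1780 N

Weight W = 237 × 9.8 = 2323 N acts straight down.
Horizontal: T_A cos 47° = T_B cos 40°  →  T_B = 0.8903 T_A.
Vertical: T_A sin 47° + T_B sin 40° = 2323.
Substituting the horizontal relation into the vertical equation gives 1.304 T_A = 2323, so T_A = 1782 N.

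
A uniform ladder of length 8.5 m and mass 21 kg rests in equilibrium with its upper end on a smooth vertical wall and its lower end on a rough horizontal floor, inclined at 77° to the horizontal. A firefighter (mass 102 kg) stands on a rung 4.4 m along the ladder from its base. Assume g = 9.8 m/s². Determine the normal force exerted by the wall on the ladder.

Torques about the foot: N_wall · 8.5 sin 77° = 21×9.8×4.25 cos 77° + 102×9.8×4.4 cos 77° → N_wall = 143.22 N.

N_wall ≈ 143 N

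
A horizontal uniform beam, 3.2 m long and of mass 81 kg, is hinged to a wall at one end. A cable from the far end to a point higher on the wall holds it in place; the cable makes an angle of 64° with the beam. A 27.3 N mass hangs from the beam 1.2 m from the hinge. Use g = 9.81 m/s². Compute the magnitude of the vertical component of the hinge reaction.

Take torques about the hinge: T sin 64° · 3.2 = 81×9.81×1.6 + 27.3×1.2 = 1304.1 N·m.
So T = 1304.1 / (0.8988 × 3.2) = 453.43 N.
ΣF_y = 0: H_y = (81×9.81 + 27.3) − T sin 64° = 821.91 − 407.54 = 414.37 N.

|H_y| ≈ 414 N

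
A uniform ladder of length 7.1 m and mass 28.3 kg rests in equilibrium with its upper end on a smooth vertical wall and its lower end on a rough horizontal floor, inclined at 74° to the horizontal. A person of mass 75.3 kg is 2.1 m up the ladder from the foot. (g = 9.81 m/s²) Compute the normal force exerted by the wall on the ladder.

Torques about the foot: N_wall · 7.1 sin 74° = 28.3×9.81×3.55 cos 74° + 75.3×9.81×2.1 cos 74° → N_wall = 102.45 N.

N_wall ≈ 102 N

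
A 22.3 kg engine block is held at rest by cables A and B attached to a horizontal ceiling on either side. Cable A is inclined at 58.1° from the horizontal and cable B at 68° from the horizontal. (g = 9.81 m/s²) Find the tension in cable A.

T_A ≈ 101 N

Weight W = 22.3 × 9.81 = 218.8 N acts straight down.
Horizontal: T_A cos 58.1° = T_B cos 68°  →  T_B = 1.411 T_A.
Vertical: T_A sin 58.1° + T_B sin 68° = 218.8.
Substituting the horizontal relation into the vertical equation gives 2.157 T_A = 218.8, so T_A = 101.4 N.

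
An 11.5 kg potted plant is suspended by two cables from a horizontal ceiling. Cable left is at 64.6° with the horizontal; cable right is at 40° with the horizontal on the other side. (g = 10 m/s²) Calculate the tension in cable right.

T_right ≈ 51 N

Weight W = 11.5 × 10 = 115 N acts straight down.
Horizontal: T_left cos 64.6° = T_right cos 40°  →  T_left = 1.786 T_right.
Vertical: T_left sin 64.6° + T_right sin 40° = 115.
Substituting the horizontal relation into the vertical equation gives 2.256 T_right = 115, so T_right = 50.97 N.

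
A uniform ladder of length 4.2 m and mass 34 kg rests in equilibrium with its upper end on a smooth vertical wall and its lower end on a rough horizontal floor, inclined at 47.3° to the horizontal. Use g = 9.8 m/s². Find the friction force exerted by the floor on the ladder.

Torques about the foot: N_wall · 4.2 sin 47.3° = 34×9.8×2.1 cos 47.3° → N_wall = 153.73 N.
ΣF_x = 0: f_floor = N_wall = 153.73 N.

f ≈ 154 N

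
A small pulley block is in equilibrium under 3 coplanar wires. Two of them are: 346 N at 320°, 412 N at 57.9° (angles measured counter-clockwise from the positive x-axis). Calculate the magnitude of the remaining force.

Sum the known components: ΣF_x = 484 N, ΣF_y = 126.6 N.
For equilibrium the remaining force must supply (−ΣF_x, −ΣF_y) = (-484, -126.6) N.
Magnitude = √((-484)² + (-126.6)²) = 500.3 N; direction = atan2(-126.6, -484) = 194.7°.

F ≈ 500 N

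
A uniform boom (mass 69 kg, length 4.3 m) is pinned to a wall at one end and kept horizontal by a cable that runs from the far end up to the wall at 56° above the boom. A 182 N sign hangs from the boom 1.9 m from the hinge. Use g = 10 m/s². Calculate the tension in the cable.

Take torques about the hinge: T sin 56° · 4.3 = 69×10×2.15 + 182×1.9 = 1829.3 N·m.
So T = 1829.3 / (0.8290 × 4.3) = 513.15 N.

T ≈ 513 N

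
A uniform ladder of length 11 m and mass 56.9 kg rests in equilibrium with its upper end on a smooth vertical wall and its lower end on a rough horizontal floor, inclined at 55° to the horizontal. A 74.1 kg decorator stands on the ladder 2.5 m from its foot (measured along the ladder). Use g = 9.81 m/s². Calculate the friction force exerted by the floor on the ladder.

f ≈ 311 N

Torques about the foot: N_wall · 11 sin 55° = 56.9×9.81×5.5 cos 55° + 74.1×9.81×2.5 cos 55° → N_wall = 311.1 N.
ΣF_x = 0: f_floor = N_wall = 311.1 N.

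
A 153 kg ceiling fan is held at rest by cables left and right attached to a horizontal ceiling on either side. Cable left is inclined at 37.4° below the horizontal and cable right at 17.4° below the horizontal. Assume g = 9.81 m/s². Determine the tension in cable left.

T_left ≈ 1750 N

Weight W = 153 × 9.81 = 1501 N acts straight down.
Horizontal: T_left cos 37.4° = T_right cos 17.4°  →  T_right = 0.8325 T_left.
Vertical: T_left sin 37.4° + T_right sin 17.4° = 1501.
Substituting the horizontal relation into the vertical equation gives 0.8563 T_left = 1501, so T_left = 1753 N.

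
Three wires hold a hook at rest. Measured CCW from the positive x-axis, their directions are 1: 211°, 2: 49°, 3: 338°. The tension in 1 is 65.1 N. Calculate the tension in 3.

Resolve: ΣF_x = 65.1 cos 211° + T_2 cos 49° + T_3 cos 338° = 0.
        ΣF_y = 65.1 sin 211° + T_2 sin 49° + T_3 sin 338° = 0.
The known terms sum to (-55.8, -33.53) N, so 0.6561 T_2 + 0.9272 T_3 = 55.8 and 0.7547 T_2 − 0.3746 T_3 = 33.53.
Solving simultaneously: T_2 = 54.99 N, T_3 = 21.28 N.

T_3 ≈ 21.3 N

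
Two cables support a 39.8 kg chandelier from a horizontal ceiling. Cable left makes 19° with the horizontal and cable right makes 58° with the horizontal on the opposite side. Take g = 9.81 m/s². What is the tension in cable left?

T_left ≈ 212 N

Weight W = 39.8 × 9.81 = 390.4 N acts straight down.
Horizontal: T_left cos 19° = T_right cos 58°  →  T_right = 1.784 T_left.
Vertical: T_left sin 19° + T_right sin 58° = 390.4.
Substituting the horizontal relation into the vertical equation gives 1.839 T_left = 390.4, so T_left = 212.3 N.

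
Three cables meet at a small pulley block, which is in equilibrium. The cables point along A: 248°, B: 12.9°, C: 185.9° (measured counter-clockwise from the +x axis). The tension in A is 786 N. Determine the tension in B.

T_B ≈ 5700 N

Resolve: ΣF_x = 786 cos 248° + T_B cos 12.9° + T_C cos 185.9° = 0.
        ΣF_y = 786 sin 248° + T_B sin 12.9° + T_C sin 185.9° = 0.
The known terms sum to (-294.4, -728.8) N, so 0.9748 T_B − 0.9947 T_C = 294.4 and 0.2233 T_B − 0.1028 T_C = 728.8.
Solving simultaneously: T_B = 5700 N, T_C = 5290 N.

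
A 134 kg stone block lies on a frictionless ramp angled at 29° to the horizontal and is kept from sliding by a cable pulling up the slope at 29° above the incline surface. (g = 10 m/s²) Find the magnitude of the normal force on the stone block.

N ≈ 812 N

Take axes along and perpendicular to the incline. Weight components: W sin 29° = 649.6 N down-slope, W cos 29° = 1172 N into the surface.
Along incline: T cos 29° = W sin 29° → T = 742.8 N.
Perpendicular: N = W cos 29° − T sin 29° = 811.9 N.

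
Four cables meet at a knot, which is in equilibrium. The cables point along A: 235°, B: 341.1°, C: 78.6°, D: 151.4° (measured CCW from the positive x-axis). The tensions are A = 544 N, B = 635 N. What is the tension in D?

T_D ≈ 431 N

Resolve: ΣF_x = 544 cos 235° + 635 cos 341.1° + T_C cos 78.6° + T_D cos 151.4° = 0.
        ΣF_y = 544 sin 235° + 635 sin 341.1° + T_C sin 78.6° + T_D sin 151.4° = 0.
The known terms sum to (288.7, -651.3) N, so 0.1977 T_C − 0.8780 T_D = -288.7 and 0.9803 T_C + 0.4787 T_D = 651.3.
Solving simultaneously: T_C = 453.9 N, T_D = 431.1 N.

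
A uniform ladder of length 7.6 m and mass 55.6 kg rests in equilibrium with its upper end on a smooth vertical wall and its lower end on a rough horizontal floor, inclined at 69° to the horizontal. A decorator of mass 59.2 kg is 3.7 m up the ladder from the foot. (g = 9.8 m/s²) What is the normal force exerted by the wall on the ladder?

N_wall ≈ 213 N

Torques about the foot: N_wall · 7.6 sin 69° = 55.6×9.8×3.8 cos 69° + 59.2×9.8×3.7 cos 69° → N_wall = 213 N.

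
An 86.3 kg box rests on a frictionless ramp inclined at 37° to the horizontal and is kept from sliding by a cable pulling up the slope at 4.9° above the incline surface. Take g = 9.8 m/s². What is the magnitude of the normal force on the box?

Take axes along and perpendicular to the incline. Weight components: W sin 37° = 509 N down-slope, W cos 37° = 675.4 N into the surface.
Along incline: T cos 4.9° = W sin 37° → T = 510.8 N.
Perpendicular: N = W cos 37° − T sin 4.9° = 631.8 N.

N ≈ 632 N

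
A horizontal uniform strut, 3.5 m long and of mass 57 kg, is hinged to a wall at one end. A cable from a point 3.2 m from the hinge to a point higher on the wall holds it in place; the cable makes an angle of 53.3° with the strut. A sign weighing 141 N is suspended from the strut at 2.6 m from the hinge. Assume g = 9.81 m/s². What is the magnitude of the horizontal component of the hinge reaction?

H_x ≈ 313 N

Take torques about the hinge: T sin 53.3° · 3.2 = 57×9.81×1.75 + 141×2.6 = 1345.1 N·m.
So T = 1345.1 / (0.8018 × 3.2) = 524.28 N.
ΣF_x = 0: H_x = T cos 53.3° = 313.33 N.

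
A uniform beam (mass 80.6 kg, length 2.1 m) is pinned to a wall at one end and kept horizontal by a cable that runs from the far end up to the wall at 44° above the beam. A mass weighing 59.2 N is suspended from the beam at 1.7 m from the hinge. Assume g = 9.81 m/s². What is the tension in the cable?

Take torques about the hinge: T sin 44° · 2.1 = 80.6×9.81×1.05 + 59.2×1.7 = 930.86 N·m.
So T = 930.86 / (0.6947 × 2.1) = 638.11 N.

T ≈ 638 N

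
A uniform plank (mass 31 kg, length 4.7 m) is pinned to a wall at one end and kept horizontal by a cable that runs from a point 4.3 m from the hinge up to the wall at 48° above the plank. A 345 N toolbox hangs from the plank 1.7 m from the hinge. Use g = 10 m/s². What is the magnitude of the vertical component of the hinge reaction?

Take torques about the hinge: T sin 48° · 4.3 = 31×10×2.35 + 345×1.7 = 1315 N·m.
So T = 1315 / (0.7431 × 4.3) = 411.51 N.
ΣF_y = 0: H_y = (31×10 + 345) − T sin 48° = 655 − 305.81 = 349.19 N.

|H_y| ≈ 349 N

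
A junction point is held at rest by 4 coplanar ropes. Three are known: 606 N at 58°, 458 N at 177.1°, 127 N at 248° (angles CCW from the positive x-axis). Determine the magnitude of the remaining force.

Sum the known components: ΣF_x = -183.9 N, ΣF_y = 419.3 N.
For equilibrium the remaining force must supply (−ΣF_x, −ΣF_y) = (183.9, -419.3) N.
Magnitude = √((183.9)² + (-419.3)²) = 457.9 N; direction = atan2(-419.3, 183.9) = 293.7°.

F ≈ 458 N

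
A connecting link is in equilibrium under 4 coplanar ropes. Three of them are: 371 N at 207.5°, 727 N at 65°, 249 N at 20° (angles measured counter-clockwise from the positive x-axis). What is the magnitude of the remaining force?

F ≈ 611 N

Sum the known components: ΣF_x = 212.1 N, ΣF_y = 572.7 N.
For equilibrium the remaining force must supply (−ΣF_x, −ΣF_y) = (-212.1, -572.7) N.
Magnitude = √((-212.1)² + (-572.7)²) = 610.8 N; direction = atan2(-572.7, -212.1) = 249.7°.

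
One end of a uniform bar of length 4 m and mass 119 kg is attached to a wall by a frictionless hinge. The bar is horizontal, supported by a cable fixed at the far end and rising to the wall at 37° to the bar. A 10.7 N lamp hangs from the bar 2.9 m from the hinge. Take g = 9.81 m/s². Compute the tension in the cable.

T ≈ 983 N

Take torques about the hinge: T sin 37° · 4 = 119×9.81×2 + 10.7×2.9 = 2365.8 N·m.
So T = 2365.8 / (0.6018 × 4) = 982.78 N.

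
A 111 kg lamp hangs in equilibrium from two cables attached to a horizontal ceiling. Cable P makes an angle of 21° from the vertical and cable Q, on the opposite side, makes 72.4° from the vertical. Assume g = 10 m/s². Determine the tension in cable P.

T_P ≈ 1060 N

Angles from the horizontal: cable P is 90° − 21° = 69°, cable Q is 90° − 72.4° = 17.6°.
Weight W = 111 × 10 = 1110 N acts straight down.
Horizontal: T_P cos 69° = T_Q cos 17.6°  →  T_Q = 0.376 T_P.
Vertical: T_P sin 69° + T_Q sin 17.6° = 1110.
Substituting the horizontal relation into the vertical equation gives 1.047 T_P = 1110, so T_P = 1060 N.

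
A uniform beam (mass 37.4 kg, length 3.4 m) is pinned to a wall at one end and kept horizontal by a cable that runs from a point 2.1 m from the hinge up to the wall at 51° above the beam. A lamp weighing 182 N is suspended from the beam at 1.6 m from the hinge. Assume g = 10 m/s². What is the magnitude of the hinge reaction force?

|H| ≈ 375 N

Take torques about the hinge: T sin 51° · 2.1 = 37.4×10×1.7 + 182×1.6 = 927 N·m.
So T = 927 / (0.7771 × 2.1) = 568.01 N.
ΣF_x = 0: H_x = T cos 51° = 357.46 N.
ΣF_y = 0: H_y = (37.4×10 + 182) − T sin 51° = 556 − 441.43 = 114.57 N.
|H| = √(H_x² + H_y²) = √((357.46)² + (114.57)²) = 375.37 N.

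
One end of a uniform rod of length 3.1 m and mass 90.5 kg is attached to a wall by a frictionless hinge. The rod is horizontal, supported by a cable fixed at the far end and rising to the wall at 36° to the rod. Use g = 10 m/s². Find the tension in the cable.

Take torques about the hinge: T sin 36° · 3.1 = 90.5×10×1.55 = 1402.8 N·m.
So T = 1402.8 / (0.5878 × 3.1) = 769.84 N.

T ≈ 770 N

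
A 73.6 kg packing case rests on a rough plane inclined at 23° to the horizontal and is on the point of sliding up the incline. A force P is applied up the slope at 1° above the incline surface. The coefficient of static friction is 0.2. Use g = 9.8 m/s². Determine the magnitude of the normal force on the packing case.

N ≈ 657 N

On the verge of sliding up the incline, friction equals μN and acts down the slope.
Perpendicular: N + P sin 1° = W cos 23° = 663.9 N.
Along incline: P cos 1° = W sin 23° + μN  with W sin 23° = 281.8 N.
Solving the pair for P and N: P = 413.2 N, N = 656.7 N (and f = μN = 131.3 N).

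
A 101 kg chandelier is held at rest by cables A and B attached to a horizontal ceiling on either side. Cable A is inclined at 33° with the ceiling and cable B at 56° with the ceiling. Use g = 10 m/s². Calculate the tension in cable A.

Weight W = 101 × 10 = 1010 N acts straight down.
Horizontal: T_A cos 33° = T_B cos 56°  →  T_B = 1.5 T_A.
Vertical: T_A sin 33° + T_B sin 56° = 1010.
Substituting the horizontal relation into the vertical equation gives 1.788 T_A = 1010, so T_A = 564.9 N.

T_A ≈ 565 N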